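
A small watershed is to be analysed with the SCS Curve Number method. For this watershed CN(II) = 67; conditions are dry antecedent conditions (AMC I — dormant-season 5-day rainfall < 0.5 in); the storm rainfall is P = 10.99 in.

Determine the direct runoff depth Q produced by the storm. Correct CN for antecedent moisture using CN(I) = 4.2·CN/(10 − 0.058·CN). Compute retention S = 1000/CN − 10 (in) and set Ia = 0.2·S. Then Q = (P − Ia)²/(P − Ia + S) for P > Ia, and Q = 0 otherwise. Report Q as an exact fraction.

Adjust CN=67 to AMC I: 4.2·67/(10 − 0.058·67) → (1407/5) ÷ (3057/500) = 46900/1019 ≈ 46.026
Retention S: 1000/CN − 10 with CN=46.026 → S = 5500/469 ≈ 11.727 in
Ia = 0.2·(5500/469) = 1100/469 in ≈ 2.345 in
P − Ia = 10.990 − 2.345 = 405431/46900 ≈ 8.645 in (> 0, runoff occurs)
Q = (405431/46900)²/((405431/46900) + 5500/469) = (164374295761/2199610000)/(955431/46900) = 164374295761/44809713900 in ≈ 3.668 in

Q = 164374295761/44809713900 in ≈ 3.668 in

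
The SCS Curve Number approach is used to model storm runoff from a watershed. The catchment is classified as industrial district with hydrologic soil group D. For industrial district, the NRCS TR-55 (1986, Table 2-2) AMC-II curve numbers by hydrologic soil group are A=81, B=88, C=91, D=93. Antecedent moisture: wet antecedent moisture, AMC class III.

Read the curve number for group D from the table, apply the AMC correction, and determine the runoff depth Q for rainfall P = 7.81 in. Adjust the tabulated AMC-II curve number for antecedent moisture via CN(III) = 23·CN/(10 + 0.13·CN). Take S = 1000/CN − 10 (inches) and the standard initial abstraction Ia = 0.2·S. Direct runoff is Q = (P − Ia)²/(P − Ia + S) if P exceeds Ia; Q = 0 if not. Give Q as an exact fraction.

Q = 2744187720481/369310970100 in ≈ 7.431 in

NRCS table: industrial district, soil group D → CN(II) = 93
CN(III) from CN(II)=93: (23·93)/(10 + 0.13·93) = 213900/2209 ≈ 96.831
S = 1000/(213900/2209) − 10 = 700/2139 in ≈ 0.327 in
Ia = 0.2S: 0.2·0.327 = 0.065 in (exactly 140/2139)
Since P=7.810 > Ia=0.065: effective rainfall P−Ia = 1656559/213900 in
Q = (1656559/213900)²/((1656559/213900) + 700/2139) = (2744187720481/45753210000)/(1726559/213900) = 2744187720481/369310970100 in ≈ 7.431 in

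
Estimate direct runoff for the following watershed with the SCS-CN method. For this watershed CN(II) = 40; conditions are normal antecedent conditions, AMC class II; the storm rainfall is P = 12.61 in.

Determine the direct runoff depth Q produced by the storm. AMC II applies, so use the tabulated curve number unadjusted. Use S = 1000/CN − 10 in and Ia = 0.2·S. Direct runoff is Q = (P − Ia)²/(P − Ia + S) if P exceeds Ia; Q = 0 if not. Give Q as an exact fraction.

Q = 923521/246100 in ≈ 3.753 in

CN(II) = 40; AMC II needs no correction.
Retention S: 1000/CN − 10 with CN=40.000 → S = 15 ≈ 15.000 in
Ia = 0.2·15 = 3 in ≈ 3.000 in
Since P=12.610 > Ia=3.000: effective rainfall P−Ia = 961/100 in
Q = (961/100)²/((961/100) + 15) = (923521/10000)/(2461/100) = 923521/246100 in ≈ 3.753 in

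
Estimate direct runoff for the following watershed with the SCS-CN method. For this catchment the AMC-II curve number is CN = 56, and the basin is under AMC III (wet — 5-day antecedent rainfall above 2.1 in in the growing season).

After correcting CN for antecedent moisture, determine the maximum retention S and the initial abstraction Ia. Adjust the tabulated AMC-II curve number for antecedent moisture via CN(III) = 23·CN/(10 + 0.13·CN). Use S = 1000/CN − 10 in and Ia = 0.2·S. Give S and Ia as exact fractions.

Wet (AMC III): CN(III) = 23·56/(10 + 0.13·56) = 1288/(432/25) = 4025/54 ≈ 74.537
Retention S: 1000/CN − 10 with CN=74.537 → S = 550/161 ≈ 3.416 in
Initial abstraction Ia = S/5 = (550/161)/5 = 110/161 ≈ 0.683 in

S = 550/161 in ≈ 3.416 in; Ia = 110/161 in ≈ 0.683 in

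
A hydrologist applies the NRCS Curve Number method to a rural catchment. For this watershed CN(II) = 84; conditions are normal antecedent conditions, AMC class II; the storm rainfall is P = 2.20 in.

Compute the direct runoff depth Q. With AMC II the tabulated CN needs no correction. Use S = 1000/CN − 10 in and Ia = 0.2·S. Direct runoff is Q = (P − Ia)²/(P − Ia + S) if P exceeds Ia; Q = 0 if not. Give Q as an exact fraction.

Average conditions: CN = 84 (no AMC adjustment).
Retention S: 1000/CN − 10 with CN=84.000 → S = 40/21 ≈ 1.905 in
Initial abstraction Ia = S/5 = (40/21)/5 = 8/21 ≈ 0.381 in
Since P=2.200 > Ia=0.381: effective rainfall P−Ia = 191/105 in
Q = (191/105)²/((191/105) + 40/21) = (36481/11025)/(391/105) = 36481/41055 in ≈ 0.889 in

Q = 36481/41055 in ≈ 0.889 in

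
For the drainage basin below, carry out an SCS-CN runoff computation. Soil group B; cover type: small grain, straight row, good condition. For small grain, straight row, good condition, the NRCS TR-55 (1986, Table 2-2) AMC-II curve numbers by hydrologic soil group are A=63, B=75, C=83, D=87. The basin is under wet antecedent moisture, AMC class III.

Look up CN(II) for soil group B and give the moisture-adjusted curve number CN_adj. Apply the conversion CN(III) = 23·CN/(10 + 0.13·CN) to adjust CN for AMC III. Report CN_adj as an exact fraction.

NRCS table: small grain, straight row, good condition, soil group B → CN(II) = 75
Wet (AMC III): CN(III) = 23·75/(10 + 0.13·75) = 1725/(79/4) = 6900/79 ≈ 87.342

CN_adj = 6900/79 ≈ 87.342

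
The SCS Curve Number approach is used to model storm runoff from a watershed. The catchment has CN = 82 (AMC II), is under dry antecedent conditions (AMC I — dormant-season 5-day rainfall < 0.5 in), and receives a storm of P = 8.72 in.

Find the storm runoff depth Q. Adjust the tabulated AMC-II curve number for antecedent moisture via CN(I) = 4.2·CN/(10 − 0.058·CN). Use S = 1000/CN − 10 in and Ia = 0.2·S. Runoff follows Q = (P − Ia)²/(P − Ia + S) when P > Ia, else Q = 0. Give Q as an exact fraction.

Q = 1516132178/332080525 in ≈ 4.566 in

Dry (AMC I): CN(I) = 4.2·82/(10 − 0.058·82) = (1722/5)/(1311/250) = 28700/437 ≈ 65.675
S = 1000/(28700/437) − 10 = 1500/287 in ≈ 5.226 in
Ia = 0.2·(1500/287) = 300/287 in ≈ 1.045 in
Excess rainfall: 8.720 − 1.045 = 7.675 in; P > Ia so Q > 0
Q: (55066/7175)² ÷ (92566/7175) = 1516132178/332080525 in (≈ 4.566 in)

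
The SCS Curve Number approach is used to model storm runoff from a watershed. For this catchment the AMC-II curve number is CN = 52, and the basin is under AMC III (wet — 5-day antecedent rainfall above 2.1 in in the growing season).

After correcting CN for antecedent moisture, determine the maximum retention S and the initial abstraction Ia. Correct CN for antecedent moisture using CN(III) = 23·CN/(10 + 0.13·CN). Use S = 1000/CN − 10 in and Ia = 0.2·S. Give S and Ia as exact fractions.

Wet (AMC III): CN(III) = 23·52/(10 + 0.13·52) = 1196/(419/25) = 29900/419 ≈ 71.360
Retention S: 1000/CN − 10 with CN=71.360 → S = 1200/299 ≈ 4.013 in
Initial abstraction Ia = S/5 = (1200/299)/5 = 240/299 ≈ 0.803 in

S = 1200/299 in ≈ 4.013 in; Ia = 240/299 in ≈ 0.803 in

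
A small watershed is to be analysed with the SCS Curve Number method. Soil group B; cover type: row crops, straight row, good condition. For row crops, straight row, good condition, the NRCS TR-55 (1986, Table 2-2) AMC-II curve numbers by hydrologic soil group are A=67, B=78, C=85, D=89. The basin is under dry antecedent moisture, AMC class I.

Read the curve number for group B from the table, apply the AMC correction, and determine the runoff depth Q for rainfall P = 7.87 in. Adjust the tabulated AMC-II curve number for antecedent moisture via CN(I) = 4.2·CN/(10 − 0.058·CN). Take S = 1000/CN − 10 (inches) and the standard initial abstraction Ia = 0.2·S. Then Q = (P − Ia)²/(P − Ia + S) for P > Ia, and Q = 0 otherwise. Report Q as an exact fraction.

Q = 285746909809/88824890700 in ≈ 3.217 in

NRCS table: row crops, straight row, good condition, soil group B → CN(II) = 78
Adjust CN=78 to AMC I: 4.2·78/(10 − 0.058·78) → (1638/5) ÷ (1369/250) = 81900/1369 ≈ 59.825
Max retention: S = 1000/(81900/1369) − 10 = 5500/819 in (≈ 6.716 in)
Initial abstraction Ia = S/5 = (5500/819)/5 = 1100/819 ≈ 1.343 in
P − Ia = 7.870 − 1.343 = 534553/81900 ≈ 6.527 in (> 0, runoff occurs)
Q: (534553/81900)² ÷ (1084553/81900) = 285746909809/88824890700 in (≈ 3.217 in)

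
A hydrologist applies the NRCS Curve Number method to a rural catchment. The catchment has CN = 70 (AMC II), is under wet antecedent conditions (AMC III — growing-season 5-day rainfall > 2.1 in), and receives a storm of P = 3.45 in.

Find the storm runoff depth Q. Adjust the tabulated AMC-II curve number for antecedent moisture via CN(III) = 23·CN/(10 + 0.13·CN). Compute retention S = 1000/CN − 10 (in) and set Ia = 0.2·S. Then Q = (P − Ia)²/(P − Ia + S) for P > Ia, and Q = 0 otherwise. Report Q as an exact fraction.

Q = 32729427/17075660 in ≈ 1.917 in

Adjust CN=70 to AMC III: 23·70/(10 + 0.13·70) → 1610 ÷ (191/10) = 16100/191 ≈ 84.293
Max retention: S = 1000/(16100/191) − 10 = 300/161 in (≈ 1.863 in)
Initial abstraction Ia = S/5 = (300/161)/5 = 60/161 ≈ 0.373 in
Since P=3.450 > Ia=0.373: effective rainfall P−Ia = 9909/3220 in
Q = (9909/3220)²/((9909/3220) + 300/161) = (98188281/10368400)/(15909/3220) = 32729427/17075660 in ≈ 1.917 in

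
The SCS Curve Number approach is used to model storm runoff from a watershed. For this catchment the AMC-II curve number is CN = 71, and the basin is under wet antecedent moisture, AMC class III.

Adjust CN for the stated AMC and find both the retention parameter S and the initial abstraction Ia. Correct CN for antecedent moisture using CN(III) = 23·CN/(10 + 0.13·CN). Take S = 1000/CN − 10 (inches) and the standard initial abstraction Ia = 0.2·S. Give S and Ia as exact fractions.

Wet (AMC III): CN(III) = 23·71/(10 + 0.13·71) = 1633/(1923/100) = 163300/1923 ≈ 84.919
Retention S: 1000/CN − 10 with CN=84.919 → S = 2900/1633 ≈ 1.776 in
Ia = 0.2S: 0.2·1.776 = 0.355 in (exactly 580/1633)

S = 2900/1633 in ≈ 1.776 in; Ia = 580/1633 in ≈ 0.355 in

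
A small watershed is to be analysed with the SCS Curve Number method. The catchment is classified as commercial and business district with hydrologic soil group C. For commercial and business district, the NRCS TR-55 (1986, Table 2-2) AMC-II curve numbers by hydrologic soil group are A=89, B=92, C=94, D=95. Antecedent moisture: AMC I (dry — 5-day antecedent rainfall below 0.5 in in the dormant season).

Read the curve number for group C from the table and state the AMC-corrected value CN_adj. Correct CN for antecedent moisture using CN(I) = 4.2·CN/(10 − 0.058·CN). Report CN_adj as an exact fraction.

CN_adj = 32900/379 ≈ 86.807

NRCS table: commercial and business district, soil group C → CN(II) = 94
CN(I) from CN(II)=94: (4.2·94)/(10 − 0.058·94) = 32900/379 ≈ 86.807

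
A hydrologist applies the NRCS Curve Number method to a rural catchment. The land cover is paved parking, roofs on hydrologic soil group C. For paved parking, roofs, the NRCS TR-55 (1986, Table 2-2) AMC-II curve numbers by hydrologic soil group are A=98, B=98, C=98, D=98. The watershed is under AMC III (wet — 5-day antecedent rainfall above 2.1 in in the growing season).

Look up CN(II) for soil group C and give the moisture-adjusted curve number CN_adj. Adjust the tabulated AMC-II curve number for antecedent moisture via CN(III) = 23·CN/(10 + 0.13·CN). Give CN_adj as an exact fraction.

NRCS table: paved parking, roofs, soil group C → CN(II) = 98
Wet (AMC III): CN(III) = 23·98/(10 + 0.13·98) = 2254/(1137/50) = 112700/1137 ≈ 99.120

CN_adj = 112700/1137 ≈ 99.120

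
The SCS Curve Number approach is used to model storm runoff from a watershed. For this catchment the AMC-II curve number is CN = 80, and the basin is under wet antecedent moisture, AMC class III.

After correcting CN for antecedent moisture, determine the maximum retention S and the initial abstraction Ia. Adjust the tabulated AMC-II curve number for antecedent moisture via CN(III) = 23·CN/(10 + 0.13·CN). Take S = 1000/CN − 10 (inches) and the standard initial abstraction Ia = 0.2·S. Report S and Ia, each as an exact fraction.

S = 25/23 in ≈ 1.087 in; Ia = 5/23 in ≈ 0.217 in

Wet (AMC III): CN(III) = 23·80/(10 + 0.13·80) = 1840/(102/5) = 4600/51 ≈ 90.196
Retention S: 1000/CN − 10 with CN=90.196 → S = 25/23 ≈ 1.087 in
Ia = 0.2S: 0.2·1.087 = 0.217 in (exactly 5/23)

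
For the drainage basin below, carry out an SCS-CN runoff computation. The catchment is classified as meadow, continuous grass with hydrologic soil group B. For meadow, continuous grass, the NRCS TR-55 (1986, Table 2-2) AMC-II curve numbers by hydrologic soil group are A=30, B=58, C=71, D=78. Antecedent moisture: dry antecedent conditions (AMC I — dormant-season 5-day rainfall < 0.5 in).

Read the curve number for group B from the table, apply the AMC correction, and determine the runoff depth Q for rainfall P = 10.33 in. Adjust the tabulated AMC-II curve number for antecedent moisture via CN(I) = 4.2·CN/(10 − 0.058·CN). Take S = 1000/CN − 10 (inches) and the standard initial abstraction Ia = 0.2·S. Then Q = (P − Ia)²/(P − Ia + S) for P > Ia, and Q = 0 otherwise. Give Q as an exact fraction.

Q = 398281849/202875300 in ≈ 1.963 in

NRCS table: meadow, continuous grass, soil group B → CN(II) = 58
Adjust CN=58 to AMC I: 4.2·58/(10 − 0.058·58) → (1218/5) ÷ (1659/250) = 2900/79 ≈ 36.709
Retention S: 1000/CN − 10 with CN=36.709 → S = 500/29 ≈ 17.241 in
Ia = 0.2·(500/29) = 100/29 in ≈ 3.448 in
Since P=10.330 > Ia=3.448: effective rainfall P−Ia = 19957/2900 in
Q: (19957/2900)² ÷ (69957/2900) = 398281849/202875300 in (≈ 1.963 in)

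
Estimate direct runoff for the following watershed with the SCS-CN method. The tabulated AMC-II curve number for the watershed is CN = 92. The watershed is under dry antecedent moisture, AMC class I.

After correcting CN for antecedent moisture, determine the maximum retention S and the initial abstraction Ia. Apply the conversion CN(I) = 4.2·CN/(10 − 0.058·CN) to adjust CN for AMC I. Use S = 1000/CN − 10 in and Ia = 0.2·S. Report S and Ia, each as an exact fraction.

CN(I) from CN(II)=92: (4.2·92)/(10 − 0.058·92) = 48300/583 ≈ 82.847
S = 1000/(48300/583) − 10 = 1000/483 in ≈ 2.070 in
Ia = 0.2·(1000/483) = 200/483 in ≈ 0.414 in

S = 1000/483 in ≈ 2.070 in; Ia = 200/483 in ≈ 0.414 in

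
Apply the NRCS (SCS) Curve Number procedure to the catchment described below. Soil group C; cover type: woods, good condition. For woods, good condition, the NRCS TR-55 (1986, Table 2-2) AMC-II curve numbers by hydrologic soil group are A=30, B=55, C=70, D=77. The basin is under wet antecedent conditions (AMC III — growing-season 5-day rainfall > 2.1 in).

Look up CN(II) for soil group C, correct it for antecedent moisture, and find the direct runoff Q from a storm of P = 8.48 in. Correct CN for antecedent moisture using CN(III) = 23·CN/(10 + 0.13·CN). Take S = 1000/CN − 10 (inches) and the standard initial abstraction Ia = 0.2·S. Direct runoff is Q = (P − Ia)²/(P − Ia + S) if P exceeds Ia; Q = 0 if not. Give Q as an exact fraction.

NRCS table: woods, good condition, soil group C → CN(II) = 70
Adjust CN=70 to AMC III: 23·70/(10 + 0.13·70) → 1610 ÷ (191/10) = 16100/191 ≈ 84.293
S = 1000/(16100/191) − 10 = 300/161 in ≈ 1.863 in
Initial abstraction Ia = S/5 = (300/161)/5 = 60/161 ≈ 0.373 in
Excess rainfall: 8.480 − 0.373 = 8.107 in; P > Ia so Q > 0
Q = (32632/4025)²/((32632/4025) + 300/161) = (1064847424/16200625)/(40132/4025) = 266211856/40382825 in ≈ 6.592 in

Q = 266211856/40382825 in ≈ 6.592 in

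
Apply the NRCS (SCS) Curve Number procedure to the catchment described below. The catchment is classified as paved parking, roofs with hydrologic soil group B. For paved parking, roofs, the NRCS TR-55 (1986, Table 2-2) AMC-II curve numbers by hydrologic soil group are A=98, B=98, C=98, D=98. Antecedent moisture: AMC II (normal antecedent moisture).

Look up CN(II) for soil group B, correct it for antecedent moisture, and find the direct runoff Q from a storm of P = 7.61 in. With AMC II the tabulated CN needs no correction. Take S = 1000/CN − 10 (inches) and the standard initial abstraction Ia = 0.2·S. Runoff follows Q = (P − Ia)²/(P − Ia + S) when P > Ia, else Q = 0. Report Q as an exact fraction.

Q = 1375593921/186636100 in ≈ 7.370 in

NRCS table: paved parking, roofs, soil group B → CN(II) = 98
CN(II) = 98; AMC II needs no correction.
S = 1000/98 − 10 = 10/49 in ≈ 0.204 in
Ia = 0.2·(10/49) = 2/49 in ≈ 0.041 in
Excess rainfall: 7.610 − 0.041 = 7.569 in; P > Ia so Q > 0
Q = (37089/4900)²/((37089/4900) + 10/49) = (1375593921/24010000)/(38089/4900) = 1375593921/186636100 in ≈ 7.370 in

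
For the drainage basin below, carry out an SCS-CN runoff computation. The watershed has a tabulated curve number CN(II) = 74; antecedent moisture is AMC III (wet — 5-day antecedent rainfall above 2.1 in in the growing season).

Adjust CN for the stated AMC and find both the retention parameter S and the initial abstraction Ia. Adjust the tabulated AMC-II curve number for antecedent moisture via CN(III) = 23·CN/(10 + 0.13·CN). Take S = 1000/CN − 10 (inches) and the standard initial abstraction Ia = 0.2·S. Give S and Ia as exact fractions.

Wet (AMC III): CN(III) = 23·74/(10 + 0.13·74) = 1702/(981/50) = 85100/981 ≈ 86.748
Retention S: 1000/CN − 10 with CN=86.748 → S = 1300/851 ≈ 1.528 in
Initial abstraction Ia = S/5 = (1300/851)/5 = 260/851 ≈ 0.306 in

S = 1300/851 in ≈ 1.528 in; Ia = 260/851 in ≈ 0.306 in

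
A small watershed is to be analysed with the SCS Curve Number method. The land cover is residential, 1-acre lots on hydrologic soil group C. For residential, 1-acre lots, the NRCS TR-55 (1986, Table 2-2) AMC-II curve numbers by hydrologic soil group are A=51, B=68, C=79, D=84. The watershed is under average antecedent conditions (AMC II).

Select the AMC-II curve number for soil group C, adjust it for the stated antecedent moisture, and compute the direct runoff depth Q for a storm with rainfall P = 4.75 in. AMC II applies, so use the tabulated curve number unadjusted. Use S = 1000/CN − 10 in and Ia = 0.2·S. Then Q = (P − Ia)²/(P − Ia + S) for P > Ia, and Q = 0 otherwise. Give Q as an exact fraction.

Q = 1776889/686668 in ≈ 2.588 in

NRCS table: residential, 1-acre lots, soil group C → CN(II) = 79
AMC II — tabulated CN = 79 applies directly.
Retention S: 1000/CN − 10 with CN=79.000 → S = 210/79 ≈ 2.658 in
Ia = 0.2S: 0.2·2.658 = 0.532 in (exactly 42/79)
Since P=4.750 > Ia=0.532: effective rainfall P−Ia = 1333/316 in
Q = (1333/316)²/((1333/316) + 210/79) = (1776889/99856)/(2173/316) = 1776889/686668 in ≈ 2.588 in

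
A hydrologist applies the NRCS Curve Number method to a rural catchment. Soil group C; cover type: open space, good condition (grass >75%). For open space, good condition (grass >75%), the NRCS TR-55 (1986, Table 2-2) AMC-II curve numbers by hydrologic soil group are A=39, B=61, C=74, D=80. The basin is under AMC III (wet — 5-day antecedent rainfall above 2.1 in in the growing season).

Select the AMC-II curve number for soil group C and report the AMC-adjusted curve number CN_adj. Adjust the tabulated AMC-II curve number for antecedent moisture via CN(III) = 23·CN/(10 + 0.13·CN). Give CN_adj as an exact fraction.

NRCS table: open space, good condition (grass >75%), soil group C → CN(II) = 74
Adjust CN=74 to AMC III: 23·74/(10 + 0.13·74) → 1702 ÷ (981/50) = 85100/981 ≈ 86.748

CN_adj = 85100/981 ≈ 86.748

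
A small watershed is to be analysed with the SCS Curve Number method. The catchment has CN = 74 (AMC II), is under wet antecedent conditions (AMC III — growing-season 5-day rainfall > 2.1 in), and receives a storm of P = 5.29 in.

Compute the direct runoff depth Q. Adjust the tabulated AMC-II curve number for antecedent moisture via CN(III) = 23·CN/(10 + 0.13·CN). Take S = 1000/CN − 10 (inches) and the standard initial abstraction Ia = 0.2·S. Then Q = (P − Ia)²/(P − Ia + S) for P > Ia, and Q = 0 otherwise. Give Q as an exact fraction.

Wet (AMC III): CN(III) = 23·74/(10 + 0.13·74) = 1702/(981/50) = 85100/981 ≈ 86.748
S = 1000/(85100/981) − 10 = 1300/851 in ≈ 1.528 in
Ia = 0.2S: 0.2·1.528 = 0.306 in (exactly 260/851)
Excess rainfall: 5.290 − 0.306 = 4.984 in; P > Ia so Q > 0
Q = (424179/85100)²/((424179/85100) + 1300/851) = (179927824041/7242010000)/(554179/85100) = 179927824041/47160632900 in ≈ 3.815 in

Q = 179927824041/47160632900 in ≈ 3.815 in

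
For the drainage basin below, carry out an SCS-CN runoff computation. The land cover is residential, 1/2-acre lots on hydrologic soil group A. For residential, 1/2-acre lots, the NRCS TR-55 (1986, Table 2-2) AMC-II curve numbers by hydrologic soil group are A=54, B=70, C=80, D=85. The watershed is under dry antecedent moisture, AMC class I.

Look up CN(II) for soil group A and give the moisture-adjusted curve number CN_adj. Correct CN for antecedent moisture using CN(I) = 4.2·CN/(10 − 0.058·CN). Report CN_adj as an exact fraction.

NRCS table: residential, 1/2-acre lots, soil group A → CN(II) = 54
Dry (AMC I): CN(I) = 4.2·54/(10 − 0.058·54) = (1134/5)/(1717/250) = 56700/1717 ≈ 33.023

CN_adj = 56700/1717 ≈ 33.023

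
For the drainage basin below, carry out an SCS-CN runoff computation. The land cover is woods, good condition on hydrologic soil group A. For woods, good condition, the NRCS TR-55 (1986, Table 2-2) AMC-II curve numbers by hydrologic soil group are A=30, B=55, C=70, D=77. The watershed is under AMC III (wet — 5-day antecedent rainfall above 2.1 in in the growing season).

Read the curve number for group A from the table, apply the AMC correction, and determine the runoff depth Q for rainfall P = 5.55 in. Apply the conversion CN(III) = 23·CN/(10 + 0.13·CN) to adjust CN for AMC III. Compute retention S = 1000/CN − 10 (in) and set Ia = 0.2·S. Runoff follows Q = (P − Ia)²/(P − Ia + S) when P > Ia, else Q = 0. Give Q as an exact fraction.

Q = 23609881/26025420 in ≈ 0.907 in

NRCS table: woods, good condition, soil group A → CN(II) = 30
CN(III) from CN(II)=30: (23·30)/(10 + 0.13·30) = 6900/139 ≈ 49.640
Max retention: S = 1000/(6900/139) − 10 = 700/69 in (≈ 10.145 in)
Ia = 0.2S: 0.2·10.145 = 2.029 in (exactly 140/69)
P − Ia = 5.550 − 2.029 = 4859/1380 ≈ 3.521 in (> 0, runoff occurs)
Runoff Q = (P−Ia)²/(P−Ia+S) = (3.521)²/(3.521+10.145) = 23609881/26025420 ≈ 0.907 in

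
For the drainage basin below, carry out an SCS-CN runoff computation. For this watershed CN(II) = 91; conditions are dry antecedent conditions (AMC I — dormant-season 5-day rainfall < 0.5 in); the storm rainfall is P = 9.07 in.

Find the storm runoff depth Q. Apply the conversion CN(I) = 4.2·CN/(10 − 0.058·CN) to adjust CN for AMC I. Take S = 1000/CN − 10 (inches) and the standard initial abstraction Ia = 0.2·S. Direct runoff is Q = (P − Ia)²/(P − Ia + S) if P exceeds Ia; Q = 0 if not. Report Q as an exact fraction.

CN(I) from CN(II)=91: (4.2·91)/(10 − 0.058·91) = 63700/787 ≈ 80.940
S = 1000/(63700/787) − 10 = 1500/637 in ≈ 2.355 in
Initial abstraction Ia = S/5 = (1500/637)/5 = 300/637 ≈ 0.471 in
Since P=9.070 > Ia=0.471: effective rainfall P−Ia = 547759/63700 in
Q: (547759/63700)² ÷ (697759/63700) = 300039922081/44447248300 in (≈ 6.750 in)

Q = 300039922081/44447248300 in ≈ 6.750 in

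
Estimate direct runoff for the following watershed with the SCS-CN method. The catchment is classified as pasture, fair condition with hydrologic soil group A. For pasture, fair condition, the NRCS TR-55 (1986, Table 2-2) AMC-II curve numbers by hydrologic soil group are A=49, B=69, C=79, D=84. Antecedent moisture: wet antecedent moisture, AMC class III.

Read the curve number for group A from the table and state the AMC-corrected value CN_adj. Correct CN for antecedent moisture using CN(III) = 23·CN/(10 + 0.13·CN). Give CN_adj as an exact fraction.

NRCS table: pasture, fair condition, soil group A → CN(II) = 49
Adjust CN=49 to AMC III: 23·49/(10 + 0.13·49) → 1127 ÷ (1637/100) = 112700/1637 ≈ 68.845

CN_adj = 112700/1637 ≈ 68.845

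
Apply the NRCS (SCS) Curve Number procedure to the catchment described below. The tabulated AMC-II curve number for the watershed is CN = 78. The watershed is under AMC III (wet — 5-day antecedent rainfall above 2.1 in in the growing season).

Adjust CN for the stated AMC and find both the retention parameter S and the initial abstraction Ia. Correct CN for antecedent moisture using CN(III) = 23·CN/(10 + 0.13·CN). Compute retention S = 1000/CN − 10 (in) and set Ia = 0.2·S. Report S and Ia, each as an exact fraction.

Adjust CN=78 to AMC III: 23·78/(10 + 0.13·78) → 1794 ÷ (1007/50) = 89700/1007 ≈ 89.076
Max retention: S = 1000/(89700/1007) − 10 = 1100/897 in (≈ 1.226 in)
Initial abstraction Ia = S/5 = (1100/897)/5 = 220/897 ≈ 0.245 in

S = 1100/897 in ≈ 1.226 in; Ia = 220/897 in ≈ 0.245 in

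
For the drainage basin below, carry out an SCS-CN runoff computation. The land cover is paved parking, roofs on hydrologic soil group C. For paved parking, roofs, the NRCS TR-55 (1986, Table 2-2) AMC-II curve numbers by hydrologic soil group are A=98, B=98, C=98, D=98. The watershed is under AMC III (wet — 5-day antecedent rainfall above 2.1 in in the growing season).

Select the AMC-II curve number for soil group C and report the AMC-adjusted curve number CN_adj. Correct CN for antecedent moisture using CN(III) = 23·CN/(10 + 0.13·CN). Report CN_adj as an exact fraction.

NRCS table: paved parking, roofs, soil group C → CN(II) = 98
Adjust CN=98 to AMC III: 23·98/(10 + 0.13·98) → 2254 ÷ (1137/50) = 112700/1137 ≈ 99.120

CN_adj = 112700/1137 ≈ 99.120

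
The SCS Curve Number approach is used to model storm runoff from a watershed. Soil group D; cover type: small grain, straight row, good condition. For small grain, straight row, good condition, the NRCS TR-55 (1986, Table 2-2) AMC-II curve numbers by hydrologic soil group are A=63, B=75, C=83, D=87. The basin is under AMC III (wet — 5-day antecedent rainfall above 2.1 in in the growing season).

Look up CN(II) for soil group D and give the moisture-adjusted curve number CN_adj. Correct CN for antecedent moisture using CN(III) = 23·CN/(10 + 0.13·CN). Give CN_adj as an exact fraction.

CN_adj = 200100/2131 ≈ 93.900

NRCS table: small grain, straight row, good condition, soil group D → CN(II) = 87
Adjust CN=87 to AMC III: 23·87/(10 + 0.13·87) → 2001 ÷ (2131/100) = 200100/2131 ≈ 93.900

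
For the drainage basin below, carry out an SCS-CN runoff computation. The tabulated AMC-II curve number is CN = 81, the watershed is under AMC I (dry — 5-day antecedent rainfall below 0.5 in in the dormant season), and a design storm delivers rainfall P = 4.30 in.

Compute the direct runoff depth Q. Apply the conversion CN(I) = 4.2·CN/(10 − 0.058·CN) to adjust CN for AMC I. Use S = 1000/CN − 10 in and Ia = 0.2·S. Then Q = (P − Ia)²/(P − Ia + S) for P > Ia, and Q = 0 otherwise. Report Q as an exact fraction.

Q = 2931464449/2536922430 in ≈ 1.156 in

Adjust CN=81 to AMC I: 4.2·81/(10 − 0.058·81) → (1701/5) ÷ (2651/500) = 170100/2651 ≈ 64.164
Retention S: 1000/CN − 10 with CN=64.164 → S = 9500/1701 ≈ 5.585 in
Initial abstraction Ia = S/5 = (9500/1701)/5 = 1900/1701 ≈ 1.117 in
P − Ia = 4.300 − 1.117 = 54143/17010 ≈ 3.183 in (> 0, runoff occurs)
Q: (54143/17010)² ÷ (149143/17010) = 2931464449/2536922430 in (≈ 1.156 in)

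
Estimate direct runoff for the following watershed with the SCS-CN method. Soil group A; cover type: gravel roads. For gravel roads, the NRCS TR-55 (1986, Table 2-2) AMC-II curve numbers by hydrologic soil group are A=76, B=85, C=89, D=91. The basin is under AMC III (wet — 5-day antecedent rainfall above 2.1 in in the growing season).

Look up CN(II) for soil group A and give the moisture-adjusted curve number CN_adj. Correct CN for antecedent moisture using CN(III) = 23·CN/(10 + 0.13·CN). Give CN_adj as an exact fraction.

NRCS table: gravel roads, soil group A → CN(II) = 76
CN(III) from CN(II)=76: (23·76)/(10 + 0.13·76) = 43700/497 ≈ 87.928

CN_adj = 43700/497 ≈ 87.928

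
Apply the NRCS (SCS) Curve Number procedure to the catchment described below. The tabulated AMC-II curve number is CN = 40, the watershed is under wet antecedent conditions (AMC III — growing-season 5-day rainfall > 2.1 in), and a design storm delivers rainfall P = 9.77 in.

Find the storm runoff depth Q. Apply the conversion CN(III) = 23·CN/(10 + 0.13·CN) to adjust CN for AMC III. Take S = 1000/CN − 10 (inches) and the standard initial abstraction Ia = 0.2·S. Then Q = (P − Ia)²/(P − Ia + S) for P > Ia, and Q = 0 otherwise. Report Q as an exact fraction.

CN(III) from CN(II)=40: (23·40)/(10 + 0.13·40) = 1150/19 ≈ 60.526
Retention S: 1000/CN − 10 with CN=60.526 → S = 150/23 ≈ 6.522 in
Ia = 0.2·(150/23) = 30/23 in ≈ 1.304 in
P − Ia = 9.770 − 1.304 = 19471/2300 ≈ 8.466 in (> 0, runoff occurs)
Runoff Q = (P−Ia)²/(P−Ia+S) = (8.466)²/(8.466+6.522) = 379119841/79283300 ≈ 4.782 in

Q = 379119841/79283300 in ≈ 4.782 in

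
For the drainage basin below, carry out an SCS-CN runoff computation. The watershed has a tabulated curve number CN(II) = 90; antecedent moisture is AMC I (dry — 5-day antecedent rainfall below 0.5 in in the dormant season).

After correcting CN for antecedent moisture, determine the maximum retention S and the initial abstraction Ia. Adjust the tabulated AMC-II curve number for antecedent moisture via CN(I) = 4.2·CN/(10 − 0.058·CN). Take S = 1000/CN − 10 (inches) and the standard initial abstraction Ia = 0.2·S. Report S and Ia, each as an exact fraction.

CN(I) from CN(II)=90: (4.2·90)/(10 − 0.058·90) = 18900/239 ≈ 79.079
S = 1000/(18900/239) − 10 = 500/189 in ≈ 2.646 in
Ia = 0.2S: 0.2·2.646 = 0.529 in (exactly 100/189)

S = 500/189 in ≈ 2.646 in; Ia = 100/189 in ≈ 0.529 in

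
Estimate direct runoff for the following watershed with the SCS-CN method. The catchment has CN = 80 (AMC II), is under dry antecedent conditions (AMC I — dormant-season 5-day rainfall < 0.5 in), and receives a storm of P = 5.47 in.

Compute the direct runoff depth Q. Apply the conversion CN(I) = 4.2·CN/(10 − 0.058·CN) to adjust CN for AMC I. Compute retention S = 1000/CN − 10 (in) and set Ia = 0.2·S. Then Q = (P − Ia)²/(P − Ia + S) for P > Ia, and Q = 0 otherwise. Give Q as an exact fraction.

Q = 80766169/45122700 in ≈ 1.790 in

Dry (AMC I): CN(I) = 4.2·80/(10 − 0.058·80) = 336/(134/25) = 4200/67 ≈ 62.687
Max retention: S = 1000/(4200/67) − 10 = 125/21 in (≈ 5.952 in)
Ia = 0.2·(125/21) = 25/21 in ≈ 1.190 in
Excess rainfall: 5.470 − 1.190 = 4.280 in; P > Ia so Q > 0
Runoff Q = (P−Ia)²/(P−Ia+S) = (4.280)²/(4.280+5.952) = 80766169/45122700 ≈ 1.790 in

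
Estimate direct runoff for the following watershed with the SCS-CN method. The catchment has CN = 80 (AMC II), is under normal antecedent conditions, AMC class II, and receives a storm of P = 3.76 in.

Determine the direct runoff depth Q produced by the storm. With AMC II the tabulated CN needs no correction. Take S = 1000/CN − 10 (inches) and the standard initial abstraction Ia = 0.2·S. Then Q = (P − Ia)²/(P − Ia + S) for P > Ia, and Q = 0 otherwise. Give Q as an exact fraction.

AMC II — tabulated CN = 80 applies directly.
Max retention: S = 1000/80 − 10 = 5/2 in (≈ 2.500 in)
Ia = 0.2S: 0.2·2.500 = 0.500 in (exactly 1/2)
Excess rainfall: 3.760 − 0.500 = 3.260 in; P > Ia so Q > 0
Q = (163/50)²/((163/50) + 5/2) = (26569/2500)/(144/25) = 26569/14400 in ≈ 1.845 in

Q = 26569/14400 in ≈ 1.845 in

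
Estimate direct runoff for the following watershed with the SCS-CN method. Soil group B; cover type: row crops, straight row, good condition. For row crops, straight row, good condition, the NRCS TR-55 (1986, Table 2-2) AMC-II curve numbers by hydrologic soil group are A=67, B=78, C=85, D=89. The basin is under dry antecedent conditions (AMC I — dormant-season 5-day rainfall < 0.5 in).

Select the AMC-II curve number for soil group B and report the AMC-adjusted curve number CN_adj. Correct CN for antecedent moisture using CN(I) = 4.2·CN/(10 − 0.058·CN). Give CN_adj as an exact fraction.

NRCS table: row crops, straight row, good condition, soil group B → CN(II) = 78
Dry (AMC I): CN(I) = 4.2·78/(10 − 0.058·78) = (1638/5)/(1369/250) = 81900/1369 ≈ 59.825

CN_adj = 81900/1369 ≈ 59.825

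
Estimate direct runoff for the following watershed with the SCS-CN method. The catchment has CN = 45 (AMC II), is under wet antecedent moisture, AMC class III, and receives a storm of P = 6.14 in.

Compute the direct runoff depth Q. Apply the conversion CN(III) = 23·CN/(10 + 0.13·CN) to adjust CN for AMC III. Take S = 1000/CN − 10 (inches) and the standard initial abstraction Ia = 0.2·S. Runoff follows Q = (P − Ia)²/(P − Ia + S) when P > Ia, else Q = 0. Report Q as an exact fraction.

Q = 2761397401/1113132150 in ≈ 2.481 in

Adjust CN=45 to AMC III: 23·45/(10 + 0.13·45) → 1035 ÷ (317/20) = 20700/317 ≈ 65.300
Retention S: 1000/CN − 10 with CN=65.300 → S = 1100/207 ≈ 5.314 in
Initial abstraction Ia = S/5 = (1100/207)/5 = 220/207 ≈ 1.063 in
Since P=6.140 > Ia=1.063: effective rainfall P−Ia = 52549/10350 in
Runoff Q = (P−Ia)²/(P−Ia+S) = (5.077)²/(5.077+5.314) = 2761397401/1113132150 ≈ 2.481 in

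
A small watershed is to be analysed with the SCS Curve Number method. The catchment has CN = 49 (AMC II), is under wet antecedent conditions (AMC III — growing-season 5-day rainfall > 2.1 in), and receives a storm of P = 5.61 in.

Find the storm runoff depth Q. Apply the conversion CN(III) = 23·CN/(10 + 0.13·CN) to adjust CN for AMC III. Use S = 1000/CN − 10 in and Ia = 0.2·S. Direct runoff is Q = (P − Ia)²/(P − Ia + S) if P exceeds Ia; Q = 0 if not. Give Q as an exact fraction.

Q = 1837659353/766247300 in ≈ 2.398 in

Wet (AMC III): CN(III) = 23·49/(10 + 0.13·49) = 1127/(1637/100) = 112700/1637 ≈ 68.845
Retention S: 1000/CN − 10 with CN=68.845 → S = 5100/1127 ≈ 4.525 in
Ia = 0.2S: 0.2·4.525 = 0.905 in (exactly 1020/1127)
Excess rainfall: 5.610 − 0.905 = 4.705 in; P > Ia so Q > 0
Runoff Q = (P−Ia)²/(P−Ia+S) = (4.705)²/(4.705+4.525) = 1837659353/766247300 ≈ 2.398 in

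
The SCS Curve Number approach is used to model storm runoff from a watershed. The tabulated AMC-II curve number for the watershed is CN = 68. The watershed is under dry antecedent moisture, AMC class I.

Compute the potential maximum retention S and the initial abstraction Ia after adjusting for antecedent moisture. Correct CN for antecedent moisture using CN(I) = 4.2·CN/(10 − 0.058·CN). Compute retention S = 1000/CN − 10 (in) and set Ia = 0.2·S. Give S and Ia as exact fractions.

CN(I) from CN(II)=68: (4.2·68)/(10 − 0.058·68) = 35700/757 ≈ 47.160
Max retention: S = 1000/(35700/757) − 10 = 4000/357 in (≈ 11.204 in)
Ia = 0.2·(4000/357) = 800/357 in ≈ 2.241 in

S = 4000/357 in ≈ 11.204 in; Ia = 800/357 in ≈ 2.241 in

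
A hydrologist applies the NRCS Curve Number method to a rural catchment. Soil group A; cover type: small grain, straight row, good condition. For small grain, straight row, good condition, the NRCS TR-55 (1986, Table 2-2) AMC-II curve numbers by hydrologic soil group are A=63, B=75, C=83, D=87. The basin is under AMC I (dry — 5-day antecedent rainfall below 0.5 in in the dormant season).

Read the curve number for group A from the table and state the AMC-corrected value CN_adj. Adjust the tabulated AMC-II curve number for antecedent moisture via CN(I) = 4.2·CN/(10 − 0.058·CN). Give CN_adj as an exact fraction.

CN_adj = 132300/3173 ≈ 41.696

NRCS table: small grain, straight row, good condition, soil group A → CN(II) = 63
CN(I) from CN(II)=63: (4.2·63)/(10 − 0.058·63) = 132300/3173 ≈ 41.696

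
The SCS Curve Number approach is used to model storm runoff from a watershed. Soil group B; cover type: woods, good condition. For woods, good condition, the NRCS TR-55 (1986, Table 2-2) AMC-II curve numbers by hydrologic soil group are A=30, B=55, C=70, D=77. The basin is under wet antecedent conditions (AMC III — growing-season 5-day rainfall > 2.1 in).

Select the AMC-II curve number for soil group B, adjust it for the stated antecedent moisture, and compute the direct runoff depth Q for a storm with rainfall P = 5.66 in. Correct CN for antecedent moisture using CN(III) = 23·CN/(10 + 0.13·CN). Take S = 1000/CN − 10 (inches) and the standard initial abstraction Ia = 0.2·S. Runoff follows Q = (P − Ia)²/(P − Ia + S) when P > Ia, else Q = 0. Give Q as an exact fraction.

Q = 3918634801/1361127350 in ≈ 2.879 in

NRCS table: woods, good condition, soil group B → CN(II) = 55
CN(III) from CN(II)=55: (23·55)/(10 + 0.13·55) = 25300/343 ≈ 73.761
Max retention: S = 1000/(25300/343) − 10 = 900/253 in (≈ 3.557 in)
Ia = 0.2·(900/253) = 180/253 in ≈ 0.711 in
Since P=5.660 > Ia=0.711: effective rainfall P−Ia = 62599/12650 in
Q = (62599/12650)²/((62599/12650) + 900/253) = (3918634801/160022500)/(107599/12650) = 3918634801/1361127350 in ≈ 2.879 in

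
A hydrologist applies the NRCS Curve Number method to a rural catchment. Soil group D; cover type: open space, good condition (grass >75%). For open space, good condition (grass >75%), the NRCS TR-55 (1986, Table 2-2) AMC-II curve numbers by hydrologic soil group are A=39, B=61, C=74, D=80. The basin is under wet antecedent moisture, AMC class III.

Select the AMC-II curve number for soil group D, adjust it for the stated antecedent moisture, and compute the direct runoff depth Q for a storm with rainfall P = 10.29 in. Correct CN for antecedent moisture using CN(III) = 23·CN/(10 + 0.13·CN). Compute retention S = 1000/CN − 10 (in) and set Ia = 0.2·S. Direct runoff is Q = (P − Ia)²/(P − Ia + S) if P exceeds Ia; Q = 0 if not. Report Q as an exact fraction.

Q = 536709889/59034100 in ≈ 9.092 in

NRCS table: open space, good condition (grass >75%), soil group D → CN(II) = 80
Adjust CN=80 to AMC III: 23·80/(10 + 0.13·80) → 1840 ÷ (102/5) = 4600/51 ≈ 90.196
Max retention: S = 1000/(4600/51) − 10 = 25/23 in (≈ 1.087 in)
Ia = 0.2·(25/23) = 5/23 in ≈ 0.217 in
P − Ia = 10.290 − 0.217 = 23167/2300 ≈ 10.073 in (> 0, runoff occurs)
Q: (23167/2300)² ÷ (25667/2300) = 536709889/59034100 in (≈ 9.092 in)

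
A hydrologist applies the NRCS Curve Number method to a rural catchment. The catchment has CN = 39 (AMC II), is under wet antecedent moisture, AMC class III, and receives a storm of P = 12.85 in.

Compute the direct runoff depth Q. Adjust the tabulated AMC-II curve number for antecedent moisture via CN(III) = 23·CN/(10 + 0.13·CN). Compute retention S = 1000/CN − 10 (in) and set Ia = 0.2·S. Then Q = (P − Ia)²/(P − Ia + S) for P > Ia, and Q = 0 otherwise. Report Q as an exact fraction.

Q = 42489164641/5886634260 in ≈ 7.218 in

Wet (AMC III): CN(III) = 23·39/(10 + 0.13·39) = 897/(1507/100) = 89700/1507 ≈ 59.522
Max retention: S = 1000/(89700/1507) − 10 = 6100/897 in (≈ 6.800 in)
Ia = 0.2S: 0.2·6.800 = 1.360 in (exactly 1220/897)
P − Ia = 12.850 − 1.360 = 206129/17940 ≈ 11.490 in (> 0, runoff occurs)
Q: (206129/17940)² ÷ (328129/17940) = 42489164641/5886634260 in (≈ 7.218 in)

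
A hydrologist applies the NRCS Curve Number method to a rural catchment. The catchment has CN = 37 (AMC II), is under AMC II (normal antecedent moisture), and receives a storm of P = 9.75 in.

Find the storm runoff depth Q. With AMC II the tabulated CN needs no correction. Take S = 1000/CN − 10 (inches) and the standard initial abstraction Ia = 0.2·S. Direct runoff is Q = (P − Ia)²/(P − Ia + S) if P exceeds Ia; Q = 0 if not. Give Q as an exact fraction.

Q = 293907/170644 in ≈ 1.722 in

Average conditions: CN = 37 (no AMC adjustment).
S = 1000/37 − 10 = 630/37 in ≈ 17.027 in
Ia = 0.2S: 0.2·17.027 = 3.405 in (exactly 126/37)
Excess rainfall: 9.750 − 3.405 = 6.345 in; P > Ia so Q > 0
Q: (939/148)² ÷ (3459/148) = 293907/170644 in (≈ 1.722 in)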